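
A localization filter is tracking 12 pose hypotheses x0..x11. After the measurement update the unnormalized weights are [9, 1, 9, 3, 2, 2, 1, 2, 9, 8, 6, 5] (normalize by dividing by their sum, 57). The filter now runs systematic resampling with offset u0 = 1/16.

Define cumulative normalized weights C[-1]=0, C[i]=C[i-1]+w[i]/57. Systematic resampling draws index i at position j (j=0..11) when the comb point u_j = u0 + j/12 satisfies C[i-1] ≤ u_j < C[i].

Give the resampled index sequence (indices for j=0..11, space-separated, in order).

0 0 2 2 4 7 8 8 9 10 10 11

C = [3/19, 10/57, 1/3, 22/57, 8/19, 26/57, 9/19, 29/57, 2/3, 46/57, 52/57, 1]
j=0: u_0=1/16 ∈ [0, 3/19) → index 0
j=1: u_1=7/48 ∈ [0, 3/19) → index 0
j=2: u_2=11/48 ∈ [10/57, 1/3) → index 2
j=3: u_3=5/16 ∈ [10/57, 1/3) → index 2
j=4: u_4=19/48 ∈ [22/57, 8/19) → index 4
j=5: u_5=23/48 ∈ [9/19, 29/57) → index 7
j=6: u_6=9/16 ∈ [29/57, 2/3) → index 8
j=7: u_7=31/48 ∈ [29/57, 2/3) → index 8
j=8: u_8=35/48 ∈ [2/3, 46/57) → index 9
j=9: u_9=13/16 ∈ [46/57, 52/57) → index 10
j=10: u_10=43/48 ∈ [46/57, 52/57) → index 10
j=11: u_11=47/48 ∈ [52/57, 1) → index 11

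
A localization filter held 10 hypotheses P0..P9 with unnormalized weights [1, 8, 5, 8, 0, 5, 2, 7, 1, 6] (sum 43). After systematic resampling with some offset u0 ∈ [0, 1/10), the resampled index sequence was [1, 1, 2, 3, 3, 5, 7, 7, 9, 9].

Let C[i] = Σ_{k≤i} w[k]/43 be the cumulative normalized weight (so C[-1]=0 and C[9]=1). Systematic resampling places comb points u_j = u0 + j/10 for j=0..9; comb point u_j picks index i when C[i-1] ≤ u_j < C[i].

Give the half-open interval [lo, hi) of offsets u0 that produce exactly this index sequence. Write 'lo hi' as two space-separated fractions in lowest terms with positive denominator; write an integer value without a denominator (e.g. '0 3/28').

C = [1/43, 9/43, 14/43, 22/43, 22/43, 27/43, 29/43, 36/43, 37/43, 1]
j=0 picked index 1: u0 ∈ [1/43, 9/43)
j=1 picked index 1: u0 ∈ [-33/430, 47/430)
j=2 picked index 2: u0 ∈ [2/215, 27/215)
j=3 picked index 3: u0 ∈ [11/430, 91/430)
j=4 picked index 3: u0 ∈ [-16/215, 24/215)
j=5 picked index 5: u0 ∈ [1/86, 11/86)
j=6 picked index 7: u0 ∈ [16/215, 51/215)
j=7 picked index 7: u0 ∈ [-11/430, 59/430)
j=8 picked index 9: u0 ∈ [13/215, 1/5)
j=9 picked index 9: u0 ∈ [-17/430, 1/10)
intersection: [16/215, 1/10)

16/215 1/10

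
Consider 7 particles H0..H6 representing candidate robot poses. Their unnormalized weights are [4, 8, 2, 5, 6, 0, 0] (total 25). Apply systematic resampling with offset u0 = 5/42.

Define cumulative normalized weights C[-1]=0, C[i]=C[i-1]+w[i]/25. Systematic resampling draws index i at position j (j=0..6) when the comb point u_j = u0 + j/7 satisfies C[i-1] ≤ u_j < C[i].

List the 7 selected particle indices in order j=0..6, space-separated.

0 1 1 2 3 4 4

C = [4/25, 12/25, 14/25, 19/25, 1, 1, 1]
j=0: u_0=5/42 ∈ [0, 4/25) → index 0
j=1: u_1=11/42 ∈ [4/25, 12/25) → index 1
j=2: u_2=17/42 ∈ [4/25, 12/25) → index 1
j=3: u_3=23/42 ∈ [12/25, 14/25) → index 2
j=4: u_4=29/42 ∈ [14/25, 19/25) → index 3
j=5: u_5=5/6 ∈ [19/25, 1) → index 4
j=6: u_6=41/42 ∈ [19/25, 1) → index 4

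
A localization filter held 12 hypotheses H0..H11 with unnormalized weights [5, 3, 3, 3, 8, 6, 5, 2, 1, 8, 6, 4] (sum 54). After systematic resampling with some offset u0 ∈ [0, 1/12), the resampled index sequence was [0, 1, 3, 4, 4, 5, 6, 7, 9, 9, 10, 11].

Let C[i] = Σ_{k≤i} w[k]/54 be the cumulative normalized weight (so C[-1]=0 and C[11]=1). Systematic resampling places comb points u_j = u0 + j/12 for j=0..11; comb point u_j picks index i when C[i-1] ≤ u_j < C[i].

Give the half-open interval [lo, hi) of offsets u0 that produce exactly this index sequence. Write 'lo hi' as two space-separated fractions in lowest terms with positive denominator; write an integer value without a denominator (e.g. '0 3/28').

1/27 7/108

C = [5/54, 4/27, 11/54, 7/27, 11/27, 14/27, 11/18, 35/54, 2/3, 22/27, 25/27, 1]
j=0 picked index 0: u0 ∈ [0, 5/54)
j=1 picked index 1: u0 ∈ [1/108, 7/108)
j=2 picked index 3: u0 ∈ [1/27, 5/54)
j=3 picked index 4: u0 ∈ [1/108, 17/108)
j=4 picked index 4: u0 ∈ [-2/27, 2/27)
j=5 picked index 5: u0 ∈ [-1/108, 11/108)
j=6 picked index 6: u0 ∈ [1/54, 1/9)
j=7 picked index 7: u0 ∈ [1/36, 7/108)
j=8 picked index 9: u0 ∈ [0, 4/27)
j=9 picked index 9: u0 ∈ [-1/12, 7/108)
j=10 picked index 10: u0 ∈ [-1/54, 5/54)
j=11 picked index 11: u0 ∈ [1/108, 1/12)
intersection: [1/27, 7/108)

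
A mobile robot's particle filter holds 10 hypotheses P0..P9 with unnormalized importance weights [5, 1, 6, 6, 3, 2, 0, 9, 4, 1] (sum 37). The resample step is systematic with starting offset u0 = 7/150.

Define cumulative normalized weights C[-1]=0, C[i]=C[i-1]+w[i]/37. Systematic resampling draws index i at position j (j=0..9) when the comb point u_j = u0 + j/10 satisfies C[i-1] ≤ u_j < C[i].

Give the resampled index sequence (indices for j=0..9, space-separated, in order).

C = [5/37, 6/37, 12/37, 18/37, 21/37, 23/37, 23/37, 32/37, 36/37, 1]
j=0: u_0=7/150 ∈ [0, 5/37) → index 0
j=1: u_1=11/75 ∈ [5/37, 6/37) → index 1
j=2: u_2=37/150 ∈ [6/37, 12/37) → index 2
j=3: u_3=26/75 ∈ [12/37, 18/37) → index 3
j=4: u_4=67/150 ∈ [12/37, 18/37) → index 3
j=5: u_5=41/75 ∈ [18/37, 21/37) → index 4
j=6: u_6=97/150 ∈ [23/37, 32/37) → index 7
j=7: u_7=56/75 ∈ [23/37, 32/37) → index 7
j=8: u_8=127/150 ∈ [23/37, 32/37) → index 7
j=9: u_9=71/75 ∈ [32/37, 36/37) → index 8

0 1 2 3 3 4 7 7 7 8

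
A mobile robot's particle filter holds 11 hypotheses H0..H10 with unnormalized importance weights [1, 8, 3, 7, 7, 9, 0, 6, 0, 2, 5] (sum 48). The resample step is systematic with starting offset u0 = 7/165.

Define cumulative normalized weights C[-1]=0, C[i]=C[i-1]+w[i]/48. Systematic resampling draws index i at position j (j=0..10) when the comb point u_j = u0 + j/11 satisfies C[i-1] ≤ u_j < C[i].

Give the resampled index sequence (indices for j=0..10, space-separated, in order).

C = [1/48, 3/16, 1/4, 19/48, 13/24, 35/48, 35/48, 41/48, 41/48, 43/48, 1]
j=0: u_0=7/165 ∈ [1/48, 3/16) → index 1
j=1: u_1=2/15 ∈ [1/48, 3/16) → index 1
j=2: u_2=37/165 ∈ [3/16, 1/4) → index 2
j=3: u_3=52/165 ∈ [1/4, 19/48) → index 3
j=4: u_4=67/165 ∈ [19/48, 13/24) → index 4
j=5: u_5=82/165 ∈ [19/48, 13/24) → index 4
j=6: u_6=97/165 ∈ [13/24, 35/48) → index 5
j=7: u_7=112/165 ∈ [13/24, 35/48) → index 5
j=8: u_8=127/165 ∈ [35/48, 41/48) → index 7
j=9: u_9=142/165 ∈ [41/48, 43/48) → index 9
j=10: u_10=157/165 ∈ [43/48, 1) → index 10

1 1 2 3 4 4 5 5 7 9 10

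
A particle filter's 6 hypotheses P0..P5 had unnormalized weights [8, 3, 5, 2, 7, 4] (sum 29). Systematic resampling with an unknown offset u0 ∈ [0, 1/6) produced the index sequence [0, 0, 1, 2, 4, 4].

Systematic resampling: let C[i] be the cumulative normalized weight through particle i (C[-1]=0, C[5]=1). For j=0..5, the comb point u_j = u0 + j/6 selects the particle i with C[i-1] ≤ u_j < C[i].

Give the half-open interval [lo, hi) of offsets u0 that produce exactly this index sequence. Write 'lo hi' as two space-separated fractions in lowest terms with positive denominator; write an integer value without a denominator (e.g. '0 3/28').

0 5/174

C = [8/29, 11/29, 16/29, 18/29, 25/29, 1]
j=0 picked index 0: u0 ∈ [0, 8/29)
j=1 picked index 0: u0 ∈ [-1/6, 19/174)
j=2 picked index 1: u0 ∈ [-5/87, 4/87)
j=3 picked index 2: u0 ∈ [-7/58, 3/58)
j=4 picked index 4: u0 ∈ [-4/87, 17/87)
j=5 picked index 4: u0 ∈ [-37/174, 5/174)
intersection: [0, 5/174)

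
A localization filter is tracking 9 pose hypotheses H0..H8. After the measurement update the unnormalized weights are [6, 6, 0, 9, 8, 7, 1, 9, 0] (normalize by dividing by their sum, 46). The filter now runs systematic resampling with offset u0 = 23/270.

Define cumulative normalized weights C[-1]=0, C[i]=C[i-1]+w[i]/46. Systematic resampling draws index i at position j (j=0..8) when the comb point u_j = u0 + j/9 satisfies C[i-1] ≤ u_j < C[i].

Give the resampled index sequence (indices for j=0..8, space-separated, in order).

C = [3/23, 6/23, 6/23, 21/46, 29/46, 18/23, 37/46, 1, 1]
j=0: u_0=23/270 ∈ [0, 3/23) → index 0
j=1: u_1=53/270 ∈ [3/23, 6/23) → index 1
j=2: u_2=83/270 ∈ [6/23, 21/46) → index 3
j=3: u_3=113/270 ∈ [6/23, 21/46) → index 3
j=4: u_4=143/270 ∈ [21/46, 29/46) → index 4
j=5: u_5=173/270 ∈ [29/46, 18/23) → index 5
j=6: u_6=203/270 ∈ [29/46, 18/23) → index 5
j=7: u_7=233/270 ∈ [37/46, 1) → index 7
j=8: u_8=263/270 ∈ [37/46, 1) → index 7

0 1 3 3 4 5 5 7 7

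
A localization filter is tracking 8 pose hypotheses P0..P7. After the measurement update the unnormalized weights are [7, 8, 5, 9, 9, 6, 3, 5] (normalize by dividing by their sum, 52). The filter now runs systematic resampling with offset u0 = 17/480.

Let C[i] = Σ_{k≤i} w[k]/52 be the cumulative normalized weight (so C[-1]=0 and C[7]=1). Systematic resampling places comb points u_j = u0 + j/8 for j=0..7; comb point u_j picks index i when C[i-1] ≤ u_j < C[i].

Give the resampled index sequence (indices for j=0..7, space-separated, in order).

0 1 1 3 3 4 5 7

C = [7/52, 15/52, 5/13, 29/52, 19/26, 11/13, 47/52, 1]
j=0: u_0=17/480 ∈ [0, 7/52) → index 0
j=1: u_1=77/480 ∈ [7/52, 15/52) → index 1
j=2: u_2=137/480 ∈ [7/52, 15/52) → index 1
j=3: u_3=197/480 ∈ [5/13, 29/52) → index 3
j=4: u_4=257/480 ∈ [5/13, 29/52) → index 3
j=5: u_5=317/480 ∈ [29/52, 19/26) → index 4
j=6: u_6=377/480 ∈ [19/26, 11/13) → index 5
j=7: u_7=437/480 ∈ [47/52, 1) → index 7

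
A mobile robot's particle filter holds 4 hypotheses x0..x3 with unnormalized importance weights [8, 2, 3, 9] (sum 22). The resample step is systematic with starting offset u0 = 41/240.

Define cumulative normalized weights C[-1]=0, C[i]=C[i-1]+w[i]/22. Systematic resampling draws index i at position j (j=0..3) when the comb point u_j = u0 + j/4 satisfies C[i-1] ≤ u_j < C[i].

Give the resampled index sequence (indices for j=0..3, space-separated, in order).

C = [4/11, 5/11, 13/22, 1]
j=0: u_0=41/240 ∈ [0, 4/11) → index 0
j=1: u_1=101/240 ∈ [4/11, 5/11) → index 1
j=2: u_2=161/240 ∈ [13/22, 1) → index 3
j=3: u_3=221/240 ∈ [13/22, 1) → index 3

0 1 3 3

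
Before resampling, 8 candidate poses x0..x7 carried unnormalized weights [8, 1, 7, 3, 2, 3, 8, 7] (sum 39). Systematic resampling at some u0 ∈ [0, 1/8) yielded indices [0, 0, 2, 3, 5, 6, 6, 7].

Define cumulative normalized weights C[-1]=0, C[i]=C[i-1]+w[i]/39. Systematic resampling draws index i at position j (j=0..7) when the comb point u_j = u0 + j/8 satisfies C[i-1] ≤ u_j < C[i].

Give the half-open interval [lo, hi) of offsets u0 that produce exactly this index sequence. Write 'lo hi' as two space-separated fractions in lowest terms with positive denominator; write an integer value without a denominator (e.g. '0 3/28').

1/26 11/156

C = [8/39, 3/13, 16/39, 19/39, 7/13, 8/13, 32/39, 1]
j=0 picked index 0: u0 ∈ [0, 8/39)
j=1 picked index 0: u0 ∈ [-1/8, 25/312)
j=2 picked index 2: u0 ∈ [-1/52, 25/156)
j=3 picked index 3: u0 ∈ [11/312, 35/312)
j=4 picked index 5: u0 ∈ [1/26, 3/26)
j=5 picked index 6: u0 ∈ [-1/104, 61/312)
j=6 picked index 6: u0 ∈ [-7/52, 11/156)
j=7 picked index 7: u0 ∈ [-17/312, 1/8)
intersection: [1/26, 11/156)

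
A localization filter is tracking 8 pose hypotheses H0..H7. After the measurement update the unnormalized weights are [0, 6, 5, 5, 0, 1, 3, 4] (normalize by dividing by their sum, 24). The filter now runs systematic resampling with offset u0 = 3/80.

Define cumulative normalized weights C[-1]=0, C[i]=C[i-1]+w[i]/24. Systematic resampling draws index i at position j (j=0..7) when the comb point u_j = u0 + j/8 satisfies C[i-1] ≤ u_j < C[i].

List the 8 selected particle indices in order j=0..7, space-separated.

1 1 2 2 3 3 6 7

C = [0, 1/4, 11/24, 2/3, 2/3, 17/24, 5/6, 1]
j=0: u_0=3/80 ∈ [0, 1/4) → index 1
j=1: u_1=13/80 ∈ [0, 1/4) → index 1
j=2: u_2=23/80 ∈ [1/4, 11/24) → index 2
j=3: u_3=33/80 ∈ [1/4, 11/24) → index 2
j=4: u_4=43/80 ∈ [11/24, 2/3) → index 3
j=5: u_5=53/80 ∈ [11/24, 2/3) → index 3
j=6: u_6=63/80 ∈ [17/24, 5/6) → index 6
j=7: u_7=73/80 ∈ [5/6, 1) → index 7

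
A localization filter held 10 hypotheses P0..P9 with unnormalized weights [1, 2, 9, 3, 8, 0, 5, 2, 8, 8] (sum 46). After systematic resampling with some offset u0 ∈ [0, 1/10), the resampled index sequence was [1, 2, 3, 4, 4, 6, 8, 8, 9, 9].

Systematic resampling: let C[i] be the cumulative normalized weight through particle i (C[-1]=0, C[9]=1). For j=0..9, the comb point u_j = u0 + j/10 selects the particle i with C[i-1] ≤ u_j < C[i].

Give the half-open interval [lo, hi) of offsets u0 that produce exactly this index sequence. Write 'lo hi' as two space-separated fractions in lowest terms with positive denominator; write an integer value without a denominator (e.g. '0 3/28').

7/115 3/46

C = [1/46, 3/46, 6/23, 15/46, 1/2, 1/2, 14/23, 15/23, 19/23, 1]
j=0 picked index 1: u0 ∈ [1/46, 3/46)
j=1 picked index 2: u0 ∈ [-4/115, 37/230)
j=2 picked index 3: u0 ∈ [7/115, 29/230)
j=3 picked index 4: u0 ∈ [3/115, 1/5)
j=4 picked index 4: u0 ∈ [-17/230, 1/10)
j=5 picked index 6: u0 ∈ [0, 5/46)
j=6 picked index 8: u0 ∈ [6/115, 26/115)
j=7 picked index 8: u0 ∈ [-11/230, 29/230)
j=8 picked index 9: u0 ∈ [3/115, 1/5)
j=9 picked index 9: u0 ∈ [-17/230, 1/10)
intersection: [7/115, 3/46)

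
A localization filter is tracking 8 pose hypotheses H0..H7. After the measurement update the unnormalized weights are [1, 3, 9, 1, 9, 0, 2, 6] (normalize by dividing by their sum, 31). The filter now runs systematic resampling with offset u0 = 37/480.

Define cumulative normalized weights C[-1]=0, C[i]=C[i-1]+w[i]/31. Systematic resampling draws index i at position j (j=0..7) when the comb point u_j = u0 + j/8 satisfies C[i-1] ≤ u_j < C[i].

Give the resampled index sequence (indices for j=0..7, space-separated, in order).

C = [1/31, 4/31, 13/31, 14/31, 23/31, 23/31, 25/31, 1]
j=0: u_0=37/480 ∈ [1/31, 4/31) → index 1
j=1: u_1=97/480 ∈ [4/31, 13/31) → index 2
j=2: u_2=157/480 ∈ [4/31, 13/31) → index 2
j=3: u_3=217/480 ∈ [14/31, 23/31) → index 4
j=4: u_4=277/480 ∈ [14/31, 23/31) → index 4
j=5: u_5=337/480 ∈ [14/31, 23/31) → index 4
j=6: u_6=397/480 ∈ [25/31, 1) → index 7
j=7: u_7=457/480 ∈ [25/31, 1) → index 7

1 2 2 4 4 4 7 7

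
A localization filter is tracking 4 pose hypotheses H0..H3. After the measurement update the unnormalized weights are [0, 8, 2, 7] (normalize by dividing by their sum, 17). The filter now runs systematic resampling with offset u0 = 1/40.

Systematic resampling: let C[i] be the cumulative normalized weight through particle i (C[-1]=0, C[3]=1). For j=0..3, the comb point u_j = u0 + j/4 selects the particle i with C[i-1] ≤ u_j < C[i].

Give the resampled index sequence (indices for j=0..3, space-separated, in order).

C = [0, 8/17, 10/17, 1]
j=0: u_0=1/40 ∈ [0, 8/17) → index 1
j=1: u_1=11/40 ∈ [0, 8/17) → index 1
j=2: u_2=21/40 ∈ [8/17, 10/17) → index 2
j=3: u_3=31/40 ∈ [10/17, 1) → index 3

1 1 2 3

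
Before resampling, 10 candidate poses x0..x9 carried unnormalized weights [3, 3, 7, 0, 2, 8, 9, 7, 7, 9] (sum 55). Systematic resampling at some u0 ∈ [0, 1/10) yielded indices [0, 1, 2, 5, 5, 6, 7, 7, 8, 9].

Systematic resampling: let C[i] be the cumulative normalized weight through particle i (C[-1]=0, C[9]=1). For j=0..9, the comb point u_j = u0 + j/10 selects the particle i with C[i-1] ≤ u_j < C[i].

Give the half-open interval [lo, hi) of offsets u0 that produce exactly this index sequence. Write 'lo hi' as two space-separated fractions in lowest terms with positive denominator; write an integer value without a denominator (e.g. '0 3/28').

0 1/110

C = [3/55, 6/55, 13/55, 13/55, 3/11, 23/55, 32/55, 39/55, 46/55, 1]
j=0 picked index 0: u0 ∈ [0, 3/55)
j=1 picked index 1: u0 ∈ [-1/22, 1/110)
j=2 picked index 2: u0 ∈ [-1/11, 2/55)
j=3 picked index 5: u0 ∈ [-3/110, 13/110)
j=4 picked index 5: u0 ∈ [-7/55, 1/55)
j=5 picked index 6: u0 ∈ [-9/110, 9/110)
j=6 picked index 7: u0 ∈ [-1/55, 6/55)
j=7 picked index 7: u0 ∈ [-13/110, 1/110)
j=8 picked index 8: u0 ∈ [-1/11, 2/55)
j=9 picked index 9: u0 ∈ [-7/110, 1/10)
intersection: [0, 1/110)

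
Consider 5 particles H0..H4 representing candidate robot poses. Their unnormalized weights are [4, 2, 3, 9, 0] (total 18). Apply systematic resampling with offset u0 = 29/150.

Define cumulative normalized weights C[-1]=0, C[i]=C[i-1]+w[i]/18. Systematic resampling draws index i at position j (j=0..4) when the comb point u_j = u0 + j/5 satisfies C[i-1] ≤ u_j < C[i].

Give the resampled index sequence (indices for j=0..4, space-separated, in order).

C = [2/9, 1/3, 1/2, 1, 1]
j=0: u_0=29/150 ∈ [0, 2/9) → index 0
j=1: u_1=59/150 ∈ [1/3, 1/2) → index 2
j=2: u_2=89/150 ∈ [1/2, 1) → index 3
j=3: u_3=119/150 ∈ [1/2, 1) → index 3
j=4: u_4=149/150 ∈ [1/2, 1) → index 3

0 2 3 3 3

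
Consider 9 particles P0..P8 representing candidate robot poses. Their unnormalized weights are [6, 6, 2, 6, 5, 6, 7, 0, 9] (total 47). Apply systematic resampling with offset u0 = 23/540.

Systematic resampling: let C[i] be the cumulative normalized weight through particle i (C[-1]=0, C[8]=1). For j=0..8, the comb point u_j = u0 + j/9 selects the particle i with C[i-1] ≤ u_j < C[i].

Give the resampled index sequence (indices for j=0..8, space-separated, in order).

0 1 2 3 4 5 6 8 8

C = [6/47, 12/47, 14/47, 20/47, 25/47, 31/47, 38/47, 38/47, 1]
j=0: u_0=23/540 ∈ [0, 6/47) → index 0
j=1: u_1=83/540 ∈ [6/47, 12/47) → index 1
j=2: u_2=143/540 ∈ [12/47, 14/47) → index 2
j=3: u_3=203/540 ∈ [14/47, 20/47) → index 3
j=4: u_4=263/540 ∈ [20/47, 25/47) → index 4
j=5: u_5=323/540 ∈ [25/47, 31/47) → index 5
j=6: u_6=383/540 ∈ [31/47, 38/47) → index 6
j=7: u_7=443/540 ∈ [38/47, 1) → index 8
j=8: u_8=503/540 ∈ [38/47, 1) → index 8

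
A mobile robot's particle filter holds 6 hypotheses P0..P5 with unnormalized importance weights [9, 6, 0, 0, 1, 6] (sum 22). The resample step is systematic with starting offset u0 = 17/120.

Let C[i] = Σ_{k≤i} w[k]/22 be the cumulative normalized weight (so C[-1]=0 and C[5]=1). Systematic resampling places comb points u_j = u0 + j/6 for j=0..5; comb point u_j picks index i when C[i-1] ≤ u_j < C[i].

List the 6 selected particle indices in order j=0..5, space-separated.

0 0 1 1 5 5

C = [9/22, 15/22, 15/22, 15/22, 8/11, 1]
j=0: u_0=17/120 ∈ [0, 9/22) → index 0
j=1: u_1=37/120 ∈ [0, 9/22) → index 0
j=2: u_2=19/40 ∈ [9/22, 15/22) → index 1
j=3: u_3=77/120 ∈ [9/22, 15/22) → index 1
j=4: u_4=97/120 ∈ [8/11, 1) → index 5
j=5: u_5=39/40 ∈ [8/11, 1) → index 5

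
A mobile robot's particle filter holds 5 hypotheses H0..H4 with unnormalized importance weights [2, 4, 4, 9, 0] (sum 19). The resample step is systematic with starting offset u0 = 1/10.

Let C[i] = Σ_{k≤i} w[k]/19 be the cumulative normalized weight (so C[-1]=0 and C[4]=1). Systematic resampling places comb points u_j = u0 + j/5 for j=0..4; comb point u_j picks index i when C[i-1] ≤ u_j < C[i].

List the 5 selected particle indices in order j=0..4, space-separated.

C = [2/19, 6/19, 10/19, 1, 1]
j=0: u_0=1/10 ∈ [0, 2/19) → index 0
j=1: u_1=3/10 ∈ [2/19, 6/19) → index 1
j=2: u_2=1/2 ∈ [6/19, 10/19) → index 2
j=3: u_3=7/10 ∈ [10/19, 1) → index 3
j=4: u_4=9/10 ∈ [10/19, 1) → index 3

0 1 2 3 3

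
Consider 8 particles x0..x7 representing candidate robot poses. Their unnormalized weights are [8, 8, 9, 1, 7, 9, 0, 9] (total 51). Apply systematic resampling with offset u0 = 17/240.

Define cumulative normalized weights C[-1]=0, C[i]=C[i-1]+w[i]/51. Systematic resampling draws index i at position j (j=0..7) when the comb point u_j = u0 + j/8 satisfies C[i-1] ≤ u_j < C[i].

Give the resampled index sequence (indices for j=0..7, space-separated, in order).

0 1 2 2 4 5 5 7

C = [8/51, 16/51, 25/51, 26/51, 11/17, 14/17, 14/17, 1]
j=0: u_0=17/240 ∈ [0, 8/51) → index 0
j=1: u_1=47/240 ∈ [8/51, 16/51) → index 1
j=2: u_2=77/240 ∈ [16/51, 25/51) → index 2
j=3: u_3=107/240 ∈ [16/51, 25/51) → index 2
j=4: u_4=137/240 ∈ [26/51, 11/17) → index 4
j=5: u_5=167/240 ∈ [11/17, 14/17) → index 5
j=6: u_6=197/240 ∈ [11/17, 14/17) → index 5
j=7: u_7=227/240 ∈ [14/17, 1) → index 7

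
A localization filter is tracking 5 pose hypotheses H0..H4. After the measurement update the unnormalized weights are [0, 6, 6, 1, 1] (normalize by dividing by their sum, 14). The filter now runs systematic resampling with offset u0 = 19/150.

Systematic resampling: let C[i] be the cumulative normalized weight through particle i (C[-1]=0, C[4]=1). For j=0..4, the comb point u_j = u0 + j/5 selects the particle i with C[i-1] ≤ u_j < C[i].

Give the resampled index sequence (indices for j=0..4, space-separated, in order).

C = [0, 3/7, 6/7, 13/14, 1]
j=0: u_0=19/150 ∈ [0, 3/7) → index 1
j=1: u_1=49/150 ∈ [0, 3/7) → index 1
j=2: u_2=79/150 ∈ [3/7, 6/7) → index 2
j=3: u_3=109/150 ∈ [3/7, 6/7) → index 2
j=4: u_4=139/150 ∈ [6/7, 13/14) → index 3

1 1 2 2 3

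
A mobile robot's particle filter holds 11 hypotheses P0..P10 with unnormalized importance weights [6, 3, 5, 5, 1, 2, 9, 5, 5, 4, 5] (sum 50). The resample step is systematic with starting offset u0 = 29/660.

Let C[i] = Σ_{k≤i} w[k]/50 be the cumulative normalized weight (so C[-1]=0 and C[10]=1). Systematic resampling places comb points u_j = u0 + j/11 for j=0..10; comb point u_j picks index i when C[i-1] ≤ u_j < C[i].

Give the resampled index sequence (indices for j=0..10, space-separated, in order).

C = [3/25, 9/50, 7/25, 19/50, 2/5, 11/25, 31/50, 18/25, 41/50, 9/10, 1]
j=0: u_0=29/660 ∈ [0, 3/25) → index 0
j=1: u_1=89/660 ∈ [3/25, 9/50) → index 1
j=2: u_2=149/660 ∈ [9/50, 7/25) → index 2
j=3: u_3=19/60 ∈ [7/25, 19/50) → index 3
j=4: u_4=269/660 ∈ [2/5, 11/25) → index 5
j=5: u_5=329/660 ∈ [11/25, 31/50) → index 6
j=6: u_6=389/660 ∈ [11/25, 31/50) → index 6
j=7: u_7=449/660 ∈ [31/50, 18/25) → index 7
j=8: u_8=509/660 ∈ [18/25, 41/50) → index 8
j=9: u_9=569/660 ∈ [41/50, 9/10) → index 9
j=10: u_10=629/660 ∈ [9/10, 1) → index 10

0 1 2 3 5 6 6 7 8 9 10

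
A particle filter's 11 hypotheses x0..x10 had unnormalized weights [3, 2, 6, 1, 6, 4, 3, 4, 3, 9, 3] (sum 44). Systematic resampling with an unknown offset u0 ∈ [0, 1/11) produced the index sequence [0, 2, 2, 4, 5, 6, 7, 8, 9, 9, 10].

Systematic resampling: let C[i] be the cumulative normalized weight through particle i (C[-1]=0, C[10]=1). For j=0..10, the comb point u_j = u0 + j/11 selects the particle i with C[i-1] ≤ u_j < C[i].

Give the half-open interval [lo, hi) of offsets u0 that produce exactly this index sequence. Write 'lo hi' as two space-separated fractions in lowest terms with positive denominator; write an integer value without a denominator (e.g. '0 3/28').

1/22 3/44

C = [3/44, 5/44, 1/4, 3/11, 9/22, 1/2, 25/44, 29/44, 8/11, 41/44, 1]
j=0 picked index 0: u0 ∈ [0, 3/44)
j=1 picked index 2: u0 ∈ [1/44, 7/44)
j=2 picked index 2: u0 ∈ [-3/44, 3/44)
j=3 picked index 4: u0 ∈ [0, 3/22)
j=4 picked index 5: u0 ∈ [1/22, 3/22)
j=5 picked index 6: u0 ∈ [1/22, 5/44)
j=6 picked index 7: u0 ∈ [1/44, 5/44)
j=7 picked index 8: u0 ∈ [1/44, 1/11)
j=8 picked index 9: u0 ∈ [0, 9/44)
j=9 picked index 9: u0 ∈ [-1/11, 5/44)
j=10 picked index 10: u0 ∈ [1/44, 1/11)
intersection: [1/22, 3/44)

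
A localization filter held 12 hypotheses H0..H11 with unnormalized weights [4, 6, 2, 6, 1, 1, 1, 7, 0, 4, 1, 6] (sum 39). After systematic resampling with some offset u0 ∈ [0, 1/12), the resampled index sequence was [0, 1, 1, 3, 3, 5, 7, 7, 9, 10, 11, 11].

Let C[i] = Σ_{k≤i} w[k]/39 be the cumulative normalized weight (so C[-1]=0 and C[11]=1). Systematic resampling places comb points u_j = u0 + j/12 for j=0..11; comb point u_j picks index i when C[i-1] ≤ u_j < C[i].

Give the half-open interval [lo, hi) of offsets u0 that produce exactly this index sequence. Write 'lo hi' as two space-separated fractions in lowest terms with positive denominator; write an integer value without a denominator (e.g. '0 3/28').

11/156 1/12

C = [4/39, 10/39, 4/13, 6/13, 19/39, 20/39, 7/13, 28/39, 28/39, 32/39, 11/13, 1]
j=0 picked index 0: u0 ∈ [0, 4/39)
j=1 picked index 1: u0 ∈ [1/52, 9/52)
j=2 picked index 1: u0 ∈ [-5/78, 7/78)
j=3 picked index 3: u0 ∈ [3/52, 11/52)
j=4 picked index 3: u0 ∈ [-1/39, 5/39)
j=5 picked index 5: u0 ∈ [11/156, 5/52)
j=6 picked index 7: u0 ∈ [1/26, 17/78)
j=7 picked index 7: u0 ∈ [-7/156, 7/52)
j=8 picked index 9: u0 ∈ [2/39, 2/13)
j=9 picked index 10: u0 ∈ [11/156, 5/52)
j=10 picked index 11: u0 ∈ [1/78, 1/6)
j=11 picked index 11: u0 ∈ [-11/156, 1/12)
intersection: [11/156, 1/12)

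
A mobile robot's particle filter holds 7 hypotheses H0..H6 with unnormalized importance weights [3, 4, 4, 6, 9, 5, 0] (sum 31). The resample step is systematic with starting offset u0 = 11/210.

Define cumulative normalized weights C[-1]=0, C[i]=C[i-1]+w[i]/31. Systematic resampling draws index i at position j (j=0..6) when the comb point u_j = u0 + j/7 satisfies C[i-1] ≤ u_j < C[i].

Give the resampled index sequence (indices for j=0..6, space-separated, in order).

C = [3/31, 7/31, 11/31, 17/31, 26/31, 1, 1]
j=0: u_0=11/210 ∈ [0, 3/31) → index 0
j=1: u_1=41/210 ∈ [3/31, 7/31) → index 1
j=2: u_2=71/210 ∈ [7/31, 11/31) → index 2
j=3: u_3=101/210 ∈ [11/31, 17/31) → index 3
j=4: u_4=131/210 ∈ [17/31, 26/31) → index 4
j=5: u_5=23/30 ∈ [17/31, 26/31) → index 4
j=6: u_6=191/210 ∈ [26/31, 1) → index 5

0 1 2 3 4 4 5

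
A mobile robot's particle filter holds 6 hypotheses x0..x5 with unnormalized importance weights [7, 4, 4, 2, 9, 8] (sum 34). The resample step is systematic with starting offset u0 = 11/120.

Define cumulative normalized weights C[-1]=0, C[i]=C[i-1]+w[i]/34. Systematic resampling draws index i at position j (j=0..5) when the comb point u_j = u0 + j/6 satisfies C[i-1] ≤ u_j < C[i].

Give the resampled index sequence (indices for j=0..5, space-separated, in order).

C = [7/34, 11/34, 15/34, 1/2, 13/17, 1]
j=0: u_0=11/120 ∈ [0, 7/34) → index 0
j=1: u_1=31/120 ∈ [7/34, 11/34) → index 1
j=2: u_2=17/40 ∈ [11/34, 15/34) → index 2
j=3: u_3=71/120 ∈ [1/2, 13/17) → index 4
j=4: u_4=91/120 ∈ [1/2, 13/17) → index 4
j=5: u_5=37/40 ∈ [13/17, 1) → index 5

0 1 2 4 4 5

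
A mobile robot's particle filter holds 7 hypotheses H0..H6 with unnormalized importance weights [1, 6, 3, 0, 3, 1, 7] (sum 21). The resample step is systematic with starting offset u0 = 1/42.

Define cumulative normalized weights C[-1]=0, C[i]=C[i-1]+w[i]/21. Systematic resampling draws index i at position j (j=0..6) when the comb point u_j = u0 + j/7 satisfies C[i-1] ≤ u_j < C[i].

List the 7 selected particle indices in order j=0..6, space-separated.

0 1 1 2 4 6 6

C = [1/21, 1/3, 10/21, 10/21, 13/21, 2/3, 1]
j=0: u_0=1/42 ∈ [0, 1/21) → index 0
j=1: u_1=1/6 ∈ [1/21, 1/3) → index 1
j=2: u_2=13/42 ∈ [1/21, 1/3) → index 1
j=3: u_3=19/42 ∈ [1/3, 10/21) → index 2
j=4: u_4=25/42 ∈ [10/21, 13/21) → index 4
j=5: u_5=31/42 ∈ [2/3, 1) → index 6
j=6: u_6=37/42 ∈ [2/3, 1) → index 6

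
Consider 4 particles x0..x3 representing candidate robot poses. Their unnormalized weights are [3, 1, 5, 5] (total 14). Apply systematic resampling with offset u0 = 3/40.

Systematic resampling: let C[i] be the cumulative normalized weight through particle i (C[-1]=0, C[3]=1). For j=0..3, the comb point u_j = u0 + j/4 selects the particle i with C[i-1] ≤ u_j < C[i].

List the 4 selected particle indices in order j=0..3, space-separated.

0 2 2 3

C = [3/14, 2/7, 9/14, 1]
j=0: u_0=3/40 ∈ [0, 3/14) → index 0
j=1: u_1=13/40 ∈ [2/7, 9/14) → index 2
j=2: u_2=23/40 ∈ [2/7, 9/14) → index 2
j=3: u_3=33/40 ∈ [9/14, 1) → index 3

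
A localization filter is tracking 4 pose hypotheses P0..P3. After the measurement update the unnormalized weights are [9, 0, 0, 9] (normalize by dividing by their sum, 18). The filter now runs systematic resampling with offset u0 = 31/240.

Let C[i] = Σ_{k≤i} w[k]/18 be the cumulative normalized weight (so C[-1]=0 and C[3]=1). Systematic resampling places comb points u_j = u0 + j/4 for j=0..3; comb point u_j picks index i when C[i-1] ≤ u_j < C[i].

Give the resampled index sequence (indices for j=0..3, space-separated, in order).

0 0 3 3

C = [1/2, 1/2, 1/2, 1]
j=0: u_0=31/240 ∈ [0, 1/2) → index 0
j=1: u_1=91/240 ∈ [0, 1/2) → index 0
j=2: u_2=151/240 ∈ [1/2, 1) → index 3
j=3: u_3=211/240 ∈ [1/2, 1) → index 3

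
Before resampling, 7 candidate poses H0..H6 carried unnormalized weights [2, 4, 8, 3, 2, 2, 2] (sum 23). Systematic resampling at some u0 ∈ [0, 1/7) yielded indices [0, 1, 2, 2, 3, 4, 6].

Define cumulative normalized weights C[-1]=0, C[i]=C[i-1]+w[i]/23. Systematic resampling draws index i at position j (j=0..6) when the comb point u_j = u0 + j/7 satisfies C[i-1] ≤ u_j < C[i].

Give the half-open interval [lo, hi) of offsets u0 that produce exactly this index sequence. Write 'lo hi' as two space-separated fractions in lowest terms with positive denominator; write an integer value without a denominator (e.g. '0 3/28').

C = [2/23, 6/23, 14/23, 17/23, 19/23, 21/23, 1]
j=0 picked index 0: u0 ∈ [0, 2/23)
j=1 picked index 1: u0 ∈ [-9/161, 19/161)
j=2 picked index 2: u0 ∈ [-4/161, 52/161)
j=3 picked index 2: u0 ∈ [-27/161, 29/161)
j=4 picked index 3: u0 ∈ [6/161, 27/161)
j=5 picked index 4: u0 ∈ [4/161, 18/161)
j=6 picked index 6: u0 ∈ [9/161, 1/7)
intersection: [9/161, 2/23)

9/161 2/23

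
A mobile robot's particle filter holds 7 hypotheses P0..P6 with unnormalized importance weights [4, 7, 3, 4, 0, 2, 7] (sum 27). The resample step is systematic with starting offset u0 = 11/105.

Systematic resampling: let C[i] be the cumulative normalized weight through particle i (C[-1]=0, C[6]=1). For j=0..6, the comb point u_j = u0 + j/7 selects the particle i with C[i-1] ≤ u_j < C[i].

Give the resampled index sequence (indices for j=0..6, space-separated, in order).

C = [4/27, 11/27, 14/27, 2/3, 2/3, 20/27, 1]
j=0: u_0=11/105 ∈ [0, 4/27) → index 0
j=1: u_1=26/105 ∈ [4/27, 11/27) → index 1
j=2: u_2=41/105 ∈ [4/27, 11/27) → index 1
j=3: u_3=8/15 ∈ [14/27, 2/3) → index 3
j=4: u_4=71/105 ∈ [2/3, 20/27) → index 5
j=5: u_5=86/105 ∈ [20/27, 1) → index 6
j=6: u_6=101/105 ∈ [20/27, 1) → index 6

0 1 1 3 5 6 6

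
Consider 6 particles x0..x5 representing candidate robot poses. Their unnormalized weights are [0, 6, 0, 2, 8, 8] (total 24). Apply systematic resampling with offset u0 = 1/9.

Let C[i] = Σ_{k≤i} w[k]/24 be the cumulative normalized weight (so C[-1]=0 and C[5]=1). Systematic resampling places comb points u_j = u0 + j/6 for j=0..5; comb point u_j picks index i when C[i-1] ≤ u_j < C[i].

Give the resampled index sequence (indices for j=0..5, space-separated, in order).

1 3 4 4 5 5

C = [0, 1/4, 1/4, 1/3, 2/3, 1]
j=0: u_0=1/9 ∈ [0, 1/4) → index 1
j=1: u_1=5/18 ∈ [1/4, 1/3) → index 3
j=2: u_2=4/9 ∈ [1/3, 2/3) → index 4
j=3: u_3=11/18 ∈ [1/3, 2/3) → index 4
j=4: u_4=7/9 ∈ [2/3, 1) → index 5
j=5: u_5=17/18 ∈ [2/3, 1) → index 5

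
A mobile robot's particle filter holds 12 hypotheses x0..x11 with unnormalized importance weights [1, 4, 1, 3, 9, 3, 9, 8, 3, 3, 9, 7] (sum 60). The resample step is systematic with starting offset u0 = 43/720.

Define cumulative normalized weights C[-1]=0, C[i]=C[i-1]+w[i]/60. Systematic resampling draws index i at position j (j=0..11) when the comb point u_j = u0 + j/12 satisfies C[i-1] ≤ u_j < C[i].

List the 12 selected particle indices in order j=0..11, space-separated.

C = [1/60, 1/12, 1/10, 3/20, 3/10, 7/20, 1/2, 19/30, 41/60, 11/15, 53/60, 1]
j=0: u_0=43/720 ∈ [1/60, 1/12) → index 1
j=1: u_1=103/720 ∈ [1/10, 3/20) → index 3
j=2: u_2=163/720 ∈ [3/20, 3/10) → index 4
j=3: u_3=223/720 ∈ [3/10, 7/20) → index 5
j=4: u_4=283/720 ∈ [7/20, 1/2) → index 6
j=5: u_5=343/720 ∈ [7/20, 1/2) → index 6
j=6: u_6=403/720 ∈ [1/2, 19/30) → index 7
j=7: u_7=463/720 ∈ [19/30, 41/60) → index 8
j=8: u_8=523/720 ∈ [41/60, 11/15) → index 9
j=9: u_9=583/720 ∈ [11/15, 53/60) → index 10
j=10: u_10=643/720 ∈ [53/60, 1) → index 11
j=11: u_11=703/720 ∈ [53/60, 1) → index 11

1 3 4 5 6 6 7 8 9 10 11 11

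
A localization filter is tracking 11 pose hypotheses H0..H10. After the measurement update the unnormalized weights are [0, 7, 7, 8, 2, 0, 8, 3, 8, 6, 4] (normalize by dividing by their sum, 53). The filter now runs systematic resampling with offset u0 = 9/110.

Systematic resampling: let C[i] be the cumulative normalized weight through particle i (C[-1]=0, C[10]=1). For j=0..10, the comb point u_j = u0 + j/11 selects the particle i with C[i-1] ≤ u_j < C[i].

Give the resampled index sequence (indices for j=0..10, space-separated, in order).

C = [0, 7/53, 14/53, 22/53, 24/53, 24/53, 32/53, 35/53, 43/53, 49/53, 1]
j=0: u_0=9/110 ∈ [0, 7/53) → index 1
j=1: u_1=19/110 ∈ [7/53, 14/53) → index 2
j=2: u_2=29/110 ∈ [7/53, 14/53) → index 2
j=3: u_3=39/110 ∈ [14/53, 22/53) → index 3
j=4: u_4=49/110 ∈ [22/53, 24/53) → index 4
j=5: u_5=59/110 ∈ [24/53, 32/53) → index 6
j=6: u_6=69/110 ∈ [32/53, 35/53) → index 7
j=7: u_7=79/110 ∈ [35/53, 43/53) → index 8
j=8: u_8=89/110 ∈ [35/53, 43/53) → index 8
j=9: u_9=9/10 ∈ [43/53, 49/53) → index 9
j=10: u_10=109/110 ∈ [49/53, 1) → index 10

1 2 2 3 4 6 7 8 8 9 10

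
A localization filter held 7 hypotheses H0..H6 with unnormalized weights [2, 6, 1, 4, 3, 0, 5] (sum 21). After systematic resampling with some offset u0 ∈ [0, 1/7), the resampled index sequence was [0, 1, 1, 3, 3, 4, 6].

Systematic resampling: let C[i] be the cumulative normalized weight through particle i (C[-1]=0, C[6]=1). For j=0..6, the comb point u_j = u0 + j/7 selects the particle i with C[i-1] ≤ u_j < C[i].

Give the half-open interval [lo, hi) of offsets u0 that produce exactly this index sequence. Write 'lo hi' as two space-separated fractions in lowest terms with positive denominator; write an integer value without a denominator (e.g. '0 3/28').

0 1/21

C = [2/21, 8/21, 3/7, 13/21, 16/21, 16/21, 1]
j=0 picked index 0: u0 ∈ [0, 2/21)
j=1 picked index 1: u0 ∈ [-1/21, 5/21)
j=2 picked index 1: u0 ∈ [-4/21, 2/21)
j=3 picked index 3: u0 ∈ [0, 4/21)
j=4 picked index 3: u0 ∈ [-1/7, 1/21)
j=5 picked index 4: u0 ∈ [-2/21, 1/21)
j=6 picked index 6: u0 ∈ [-2/21, 1/7)
intersection: [0, 1/21)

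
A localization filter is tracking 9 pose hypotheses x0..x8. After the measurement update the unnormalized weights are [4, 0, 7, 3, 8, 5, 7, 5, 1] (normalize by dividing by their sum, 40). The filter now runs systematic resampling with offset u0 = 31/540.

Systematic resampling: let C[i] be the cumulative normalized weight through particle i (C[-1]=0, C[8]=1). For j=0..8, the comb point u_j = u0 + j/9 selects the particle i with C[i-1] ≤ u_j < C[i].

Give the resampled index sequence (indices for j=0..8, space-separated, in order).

C = [1/10, 1/10, 11/40, 7/20, 11/20, 27/40, 17/20, 39/40, 1]
j=0: u_0=31/540 ∈ [0, 1/10) → index 0
j=1: u_1=91/540 ∈ [1/10, 11/40) → index 2
j=2: u_2=151/540 ∈ [11/40, 7/20) → index 3
j=3: u_3=211/540 ∈ [7/20, 11/20) → index 4
j=4: u_4=271/540 ∈ [7/20, 11/20) → index 4
j=5: u_5=331/540 ∈ [11/20, 27/40) → index 5
j=6: u_6=391/540 ∈ [27/40, 17/20) → index 6
j=7: u_7=451/540 ∈ [27/40, 17/20) → index 6
j=8: u_8=511/540 ∈ [17/20, 39/40) → index 7

0 2 3 4 4 5 6 6 7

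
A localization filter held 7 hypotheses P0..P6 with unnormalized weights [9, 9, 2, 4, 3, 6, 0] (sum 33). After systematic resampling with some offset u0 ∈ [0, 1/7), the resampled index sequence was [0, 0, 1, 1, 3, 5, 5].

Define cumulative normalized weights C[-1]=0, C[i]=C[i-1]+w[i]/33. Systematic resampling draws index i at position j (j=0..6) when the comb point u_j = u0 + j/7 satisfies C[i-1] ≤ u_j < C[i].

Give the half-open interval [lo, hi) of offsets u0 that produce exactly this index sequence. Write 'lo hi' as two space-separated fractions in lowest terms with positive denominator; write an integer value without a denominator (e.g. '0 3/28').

C = [3/11, 6/11, 20/33, 8/11, 9/11, 1, 1]
j=0 picked index 0: u0 ∈ [0, 3/11)
j=1 picked index 0: u0 ∈ [-1/7, 10/77)
j=2 picked index 1: u0 ∈ [-1/77, 20/77)
j=3 picked index 1: u0 ∈ [-12/77, 9/77)
j=4 picked index 3: u0 ∈ [8/231, 12/77)
j=5 picked index 5: u0 ∈ [8/77, 2/7)
j=6 picked index 5: u0 ∈ [-3/77, 1/7)
intersection: [8/77, 9/77)

8/77 9/77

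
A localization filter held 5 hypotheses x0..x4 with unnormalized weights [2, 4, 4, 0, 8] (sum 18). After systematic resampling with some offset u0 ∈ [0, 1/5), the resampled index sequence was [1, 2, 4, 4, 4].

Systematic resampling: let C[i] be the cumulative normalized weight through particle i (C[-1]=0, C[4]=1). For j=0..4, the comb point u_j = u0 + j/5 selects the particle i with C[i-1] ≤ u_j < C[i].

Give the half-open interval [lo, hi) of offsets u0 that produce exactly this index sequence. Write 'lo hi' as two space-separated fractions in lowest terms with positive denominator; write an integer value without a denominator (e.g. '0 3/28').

C = [1/9, 1/3, 5/9, 5/9, 1]
j=0 picked index 1: u0 ∈ [1/9, 1/3)
j=1 picked index 2: u0 ∈ [2/15, 16/45)
j=2 picked index 4: u0 ∈ [7/45, 3/5)
j=3 picked index 4: u0 ∈ [-2/45, 2/5)
j=4 picked index 4: u0 ∈ [-11/45, 1/5)
intersection: [7/45, 1/5)

7/45 1/5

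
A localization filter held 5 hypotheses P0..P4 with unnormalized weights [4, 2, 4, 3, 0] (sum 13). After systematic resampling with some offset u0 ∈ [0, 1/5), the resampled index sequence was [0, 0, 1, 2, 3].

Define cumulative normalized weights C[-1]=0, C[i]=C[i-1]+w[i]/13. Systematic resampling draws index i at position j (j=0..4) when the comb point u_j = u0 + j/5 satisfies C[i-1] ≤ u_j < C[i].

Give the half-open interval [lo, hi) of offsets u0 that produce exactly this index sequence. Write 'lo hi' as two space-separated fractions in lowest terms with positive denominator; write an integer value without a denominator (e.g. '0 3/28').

0 4/65

C = [4/13, 6/13, 10/13, 1, 1]
j=0 picked index 0: u0 ∈ [0, 4/13)
j=1 picked index 0: u0 ∈ [-1/5, 7/65)
j=2 picked index 1: u0 ∈ [-6/65, 4/65)
j=3 picked index 2: u0 ∈ [-9/65, 11/65)
j=4 picked index 3: u0 ∈ [-2/65, 1/5)
intersection: [0, 4/65)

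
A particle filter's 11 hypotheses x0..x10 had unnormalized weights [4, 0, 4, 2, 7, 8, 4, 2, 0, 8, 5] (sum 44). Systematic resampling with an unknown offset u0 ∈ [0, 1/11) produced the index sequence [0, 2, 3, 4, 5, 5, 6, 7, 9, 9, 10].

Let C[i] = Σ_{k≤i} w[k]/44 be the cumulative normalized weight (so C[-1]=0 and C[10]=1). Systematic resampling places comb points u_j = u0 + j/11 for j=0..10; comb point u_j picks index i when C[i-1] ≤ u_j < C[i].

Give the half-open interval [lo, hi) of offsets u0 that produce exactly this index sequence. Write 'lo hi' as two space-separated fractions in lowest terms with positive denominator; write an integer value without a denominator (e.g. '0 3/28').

C = [1/11, 1/11, 2/11, 5/22, 17/44, 25/44, 29/44, 31/44, 31/44, 39/44, 1]
j=0 picked index 0: u0 ∈ [0, 1/11)
j=1 picked index 2: u0 ∈ [0, 1/11)
j=2 picked index 3: u0 ∈ [0, 1/22)
j=3 picked index 4: u0 ∈ [-1/22, 5/44)
j=4 picked index 5: u0 ∈ [1/44, 9/44)
j=5 picked index 5: u0 ∈ [-3/44, 5/44)
j=6 picked index 6: u0 ∈ [1/44, 5/44)
j=7 picked index 7: u0 ∈ [1/44, 3/44)
j=8 picked index 9: u0 ∈ [-1/44, 7/44)
j=9 picked index 9: u0 ∈ [-5/44, 3/44)
j=10 picked index 10: u0 ∈ [-1/44, 1/11)
intersection: [1/44, 1/22)

1/44 1/22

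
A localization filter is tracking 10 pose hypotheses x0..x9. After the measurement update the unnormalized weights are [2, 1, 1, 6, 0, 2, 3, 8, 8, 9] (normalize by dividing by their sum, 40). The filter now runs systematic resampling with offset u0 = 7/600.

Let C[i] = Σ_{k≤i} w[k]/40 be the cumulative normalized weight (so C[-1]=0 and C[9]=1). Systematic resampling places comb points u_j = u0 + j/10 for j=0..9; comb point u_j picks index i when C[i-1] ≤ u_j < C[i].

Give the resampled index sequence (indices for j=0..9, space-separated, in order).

0 3 3 6 7 7 8 8 9 9

C = [1/20, 3/40, 1/10, 1/4, 1/4, 3/10, 3/8, 23/40, 31/40, 1]
j=0: u_0=7/600 ∈ [0, 1/20) → index 0
j=1: u_1=67/600 ∈ [1/10, 1/4) → index 3
j=2: u_2=127/600 ∈ [1/10, 1/4) → index 3
j=3: u_3=187/600 ∈ [3/10, 3/8) → index 6
j=4: u_4=247/600 ∈ [3/8, 23/40) → index 7
j=5: u_5=307/600 ∈ [3/8, 23/40) → index 7
j=6: u_6=367/600 ∈ [23/40, 31/40) → index 8
j=7: u_7=427/600 ∈ [23/40, 31/40) → index 8
j=8: u_8=487/600 ∈ [31/40, 1) → index 9
j=9: u_9=547/600 ∈ [31/40, 1) → index 9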